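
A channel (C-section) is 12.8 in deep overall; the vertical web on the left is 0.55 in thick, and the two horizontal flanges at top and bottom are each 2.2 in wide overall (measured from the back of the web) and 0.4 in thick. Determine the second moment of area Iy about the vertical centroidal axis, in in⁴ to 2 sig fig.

Break the section into simple shapes (no overlaps), measuring from the bottom-left corner of the bounding box.
Web: 0.55 × 12.8, A = 7.04 in², x = 0.275 in, Ī = 0.1775 in⁴.
Top flange (beyond web): 1.65 × 0.4, A = 0.66 in², x = 1.375 in, Ī = 0.1497 in⁴.
Bottom flange (beyond web): 1.65 × 0.4, A = 0.66 in², x = 1.375 in, Ī = 0.1497 in⁴.
Centroid: x̄ = ΣA·x / ΣA = 0.4487 in.
Transfer each piece to the vertical centroidal axis using Ī + A·d² with d = x − 0.4487:
  web: d = -0.1737 in → contributes +0.3898 in⁴
  top flange (beyond web): d = 0.9263 in → contributes +0.7161 in⁴
  bottom flange (beyond web): d = 0.9263 in → contributes +0.7161 in⁴
Total I = 1.822 in⁴.

Iy ≈ 1.8 in⁴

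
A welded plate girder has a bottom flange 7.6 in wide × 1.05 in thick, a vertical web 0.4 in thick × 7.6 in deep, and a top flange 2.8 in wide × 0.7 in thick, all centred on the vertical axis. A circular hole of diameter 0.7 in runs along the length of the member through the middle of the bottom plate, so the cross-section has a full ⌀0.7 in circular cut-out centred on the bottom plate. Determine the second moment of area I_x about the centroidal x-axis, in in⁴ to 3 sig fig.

Break the section into simple shapes (no overlaps), measuring from the bottom-left corner of the bounding box.
Bottom plate: 7.6 × 1.05, A = 7.98 in², y = 0.525 in, Ī = 0.73316 in⁴.
Web plate: 0.4 × 7.6, A = 3.04 in², y = 4.85 in, Ī = 14.633 in⁴.
Top plate: 2.8 × 0.7, A = 1.96 in², y = 9 in, Ī = 0.080033 in⁴.
Hole (subtracted): ⌀0.7, A = 0.38485 in², y = 0.525 in, Ī = 0.011786 in⁴.
Centroid: ȳ = ΣA·y / ΣA = 2.8877 in.
Transfer each piece to the centroidal x-axis using Ī + A·d² with d = y − 2.8877:
  bottom plate: d = -2.3627 in → contributes +45.282 in⁴
  web plate: d = 1.9623 in → contributes +26.338 in⁴
  top plate: d = 6.1123 in → contributes +73.305 in⁴
  hole: d = -2.3627 in → contributes −2.1602 in⁴
Total I = 142.76 in⁴.

I_x ≈ 143 in⁴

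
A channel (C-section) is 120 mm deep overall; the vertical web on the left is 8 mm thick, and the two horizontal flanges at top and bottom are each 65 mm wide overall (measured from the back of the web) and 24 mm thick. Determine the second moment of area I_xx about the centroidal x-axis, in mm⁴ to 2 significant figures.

Decompose the section into non-overlapping parts with the origin at the bottom-left of its bounding rectangle.
Web: 8 × 120, A = 960 mm², y = 60 mm, Ī = 1 152 000 mm⁴.
Top flange (beyond web): 57 × 24, A = 1 368 mm², y = 108 mm, Ī = 65 664 mm⁴.
Bottom flange (beyond web): 57 × 24, A = 1 368 mm², y = 12 mm, Ī = 65 664 mm⁴.
By symmetry the centroid is at mid-height, ȳ = 60 mm.
Transfer each piece to the centroidal x-axis using Ī + A·d² with d = y − 60:
  web: d = 0 mm → contributes +1 152 000 mm⁴
  top flange (beyond web): d = 48 mm → contributes +3 217 536 mm⁴
  bottom flange (beyond web): d = -48 mm → contributes +3 217 536 mm⁴
Total I = 7 587 072 mm⁴.

I_xx ≈ 7.6 × 10⁶ mm⁴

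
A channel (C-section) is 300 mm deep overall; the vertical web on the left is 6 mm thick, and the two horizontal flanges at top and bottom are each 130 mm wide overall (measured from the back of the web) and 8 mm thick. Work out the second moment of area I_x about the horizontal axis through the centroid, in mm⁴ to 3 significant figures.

Decompose the section into non-overlapping parts with the origin at the bottom-left of its bounding rectangle.
Web: 6 × 300, A = 1 800 mm², y = 150 mm, Ī = 13 500 000 mm⁴.
Top flange (beyond web): 124 × 8, A = 992 mm², y = 296 mm, Ī = 5290.7 mm⁴.
Bottom flange (beyond web): 124 × 8, A = 992 mm², y = 4 mm, Ī = 5290.7 mm⁴.
By symmetry the centroid is at mid-height, ȳ = 150 mm.
Transfer each piece to the horizontal axis through the centroid using Ī + A·d² with d = y − 150:
  web: d = 0 mm → contributes +13 500 000 mm⁴
  top flange (beyond web): d = 146 mm → contributes +21 150 763 mm⁴
  bottom flange (beyond web): d = -146 mm → contributes +21 150 763 mm⁴
Total I = 55 801 525 mm⁴.

I_x ≈ 5.58 × 10⁷ mm⁴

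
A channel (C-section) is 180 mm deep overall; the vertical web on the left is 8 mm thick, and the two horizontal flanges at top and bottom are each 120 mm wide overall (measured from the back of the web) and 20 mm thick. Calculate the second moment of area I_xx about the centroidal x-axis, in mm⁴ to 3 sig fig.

I_xx ≈ 3.27 × 10⁷ mm⁴

Split into non-overlapping primitives; take the origin at the lower-left of the bounding box.
Web: 8 × 180, A = 1 440 mm², y = 90 mm, Ī = 3 888 000 mm⁴.
Top flange (beyond web): 112 × 20, A = 2 240 mm², y = 170 mm, Ī = 74 667 mm⁴.
Bottom flange (beyond web): 112 × 20, A = 2 240 mm², y = 10 mm, Ī = 74 667 mm⁴.
By symmetry the centroid is at mid-height, ȳ = 90 mm.
Transfer each piece to the centroidal x-axis using Ī + A·d² with d = y − 90:
  web: d = 0 mm → contributes +3 888 000 mm⁴
  top flange (beyond web): d = 80 mm → contributes +14 410 667 mm⁴
  bottom flange (beyond web): d = -80 mm → contributes +14 410 667 mm⁴
Total I = 32 709 333 mm⁴.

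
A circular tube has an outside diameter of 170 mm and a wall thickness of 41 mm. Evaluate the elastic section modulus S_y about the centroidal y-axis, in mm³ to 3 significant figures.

Decompose the section into non-overlapping parts with the origin at the bottom-left of its bounding rectangle.
Outer circle: ⌀170, A = 22 698 mm², x = 85 mm, Ī = 40 998 275 mm⁴.
Bore (subtracted): ⌀88, A = 6082.1 mm², x = 85 mm, Ī = 2 943 748 mm⁴.
By symmetry the centroid is at mid-width, x̄ = 85 mm.
All pieces are centred on the centroidal y-axis, so I = ΣĪ (holes subtracted) = 38 054 527 mm⁴.
Extreme fibre distance c = 85 mm; S = I/c = 447 700 mm³.

S_y ≈ 4.48 × 10⁵ mm³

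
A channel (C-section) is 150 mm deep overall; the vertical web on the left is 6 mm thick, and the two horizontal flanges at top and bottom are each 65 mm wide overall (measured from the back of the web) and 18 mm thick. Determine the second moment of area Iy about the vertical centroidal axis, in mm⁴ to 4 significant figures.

Break the section into simple shapes (no overlaps), measuring from the bottom-left corner of the bounding box.
Web: 6 × 150, A = 900 mm², x = 3 mm, Ī = 2 700 mm⁴.
Top flange (beyond web): 59 × 18, A = 1 062 mm², x = 35.5 mm, Ī = 308 069 mm⁴.
Bottom flange (beyond web): 59 × 18, A = 1 062 mm², x = 35.5 mm, Ī = 308 069 mm⁴.
Centroid: x̄ = ΣA·x / ΣA = 25.8274 mm.
Transfer each piece to the vertical centroidal axis using Ī + A·d² with d = x − 25.8274:
  web: d = -22.8274 mm → contributes +471 680 mm⁴
  top flange (beyond web): d = 9.67262 mm → contributes +407 429 mm⁴
  bottom flange (beyond web): d = 9.67262 mm → contributes +407 429 mm⁴
Total I = 1 286 538 mm⁴.

Iy ≈ 1.287 × 10⁶ mm⁴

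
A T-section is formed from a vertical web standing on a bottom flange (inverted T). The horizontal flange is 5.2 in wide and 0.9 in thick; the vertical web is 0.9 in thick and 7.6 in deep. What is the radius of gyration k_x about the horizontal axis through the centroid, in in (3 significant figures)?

Split into non-overlapping primitives; take the origin at the lower-left of the bounding box.
Flange: 5.2 × 0.9, A = 4.68 in², y = 0.45 in, Ī = 0.3159 in⁴.
Web: 0.9 × 7.6, A = 6.84 in², y = 4.7 in, Ī = 32.923 in⁴.
Centroid: ȳ = ΣA·y / ΣA = 2.9734 in.
Transfer each piece to the horizontal axis through the centroid using Ī + A·d² with d = y − 2.9734:
  flange: d = -2.5234 in → contributes +30.117 in⁴
  web: d = 1.7266 in → contributes +53.313 in⁴
Total I = 83.43 in⁴.
Radius of gyration: k = √(I/A) = √(83.43 / 11.52) = 2.6911 in.

k_x ≈ 2.69 in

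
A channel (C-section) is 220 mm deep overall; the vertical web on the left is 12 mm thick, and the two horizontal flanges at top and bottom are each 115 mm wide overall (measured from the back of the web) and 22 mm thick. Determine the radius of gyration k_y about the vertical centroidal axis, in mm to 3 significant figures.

Decompose the section into non-overlapping parts with the origin at the bottom-left of its bounding rectangle.
Web: 12 × 220, A = 2 640 mm², x = 6 mm, Ī = 31 680 mm⁴.
Top flange (beyond web): 103 × 22, A = 2 266 mm², x = 63.5 mm, Ī = 2 003 333 mm⁴.
Bottom flange (beyond web): 103 × 22, A = 2 266 mm², x = 63.5 mm, Ī = 2 003 333 mm⁴.
Centroid: x̄ = ΣA·x / ΣA = 42.334 mm.
Transfer each piece to the vertical centroidal axis using Ī + A·d² with d = x − 42.334:
  web: d = -36.334 mm → contributes +3 516 969 mm⁴
  top flange (beyond web): d = 21.166 mm → contributes +3 018 466 mm⁴
  bottom flange (beyond web): d = 21.166 mm → contributes +3 018 466 mm⁴
Total I = 9 553 901 mm⁴.
Radius of gyration: k = √(I/A) = √(9 553 901 / 7 172) = 36.498 mm.

k_y ≈ 36.5 mm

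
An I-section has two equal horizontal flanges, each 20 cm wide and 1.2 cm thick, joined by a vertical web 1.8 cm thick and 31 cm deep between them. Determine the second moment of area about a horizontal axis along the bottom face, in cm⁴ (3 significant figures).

I_base ≈ 4.59 × 10⁴ cm⁴

Treat the section as a set of non-overlapping primitives; coordinates are from the bounding-box lower-left.
Bottom flange: 20 × 1.2, A = 24 cm², y = 0.6 cm, Ī = 2.88 cm⁴.
Web: 1.8 × 31, A = 55.8 cm², y = 16.7 cm, Ī = 4468.7 cm⁴.
Top flange: 20 × 1.2, A = 24 cm², y = 32.8 cm, Ī = 2.88 cm⁴.
Transfer each piece to a horizontal axis along the bottom face using Ī + A·d² with d = y − 0:
  bottom flange: d = 0.6 cm → contributes +11.52 cm⁴
  web: d = 16.7 cm → contributes +20 031 cm⁴
  top flange: d = 32.8 cm → contributes +25 823 cm⁴
Total I = 45 865 cm⁴.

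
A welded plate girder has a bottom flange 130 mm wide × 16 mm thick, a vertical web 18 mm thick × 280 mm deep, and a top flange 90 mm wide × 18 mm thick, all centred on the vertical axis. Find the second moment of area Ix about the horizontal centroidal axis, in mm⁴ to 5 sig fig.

Break the section into simple shapes (no overlaps), measuring from the bottom-left corner of the bounding box.
Bottom plate: 130 × 16, A = 2 080 mm², y = 8 mm, Ī = 44373.33 mm⁴.
Web plate: 18 × 280, A = 5 040 mm², y = 156 mm, Ī = 32 928 000 mm⁴.
Top plate: 90 × 18, A = 1 620 mm², y = 305 mm, Ī = 43 740 mm⁴.
Centroid: ȳ = ΣA·y / ΣA = 148.3959 mm.
Transfer each piece to the horizontal centroidal axis using Ī + A·d² with d = y − 148.3959:
  bottom plate: d = -140.3959 mm → contributes +41 043 260 mm⁴
  web plate: d = 7.604119 mm → contributes +33 219 426 mm⁴
  top plate: d = 156.6041 mm → contributes +39 773 997 mm⁴
Total I = 114 036 684 mm⁴.

Ix ≈ 1.1404 × 10⁸ mm⁴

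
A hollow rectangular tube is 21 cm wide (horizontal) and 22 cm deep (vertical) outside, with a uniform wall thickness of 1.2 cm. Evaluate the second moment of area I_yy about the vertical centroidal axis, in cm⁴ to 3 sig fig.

I_yy ≈ 6470 cm⁴

Decompose the section into non-overlapping parts with the origin at the bottom-left of its bounding rectangle.
Outer rectangle: 21 × 22, A = 462 cm², x = 10.5 cm, Ī = 16 979 cm⁴.
Inner void (subtracted): 18.6 × 19.6, A = 364.56 cm², x = 10.5 cm, Ī = 10 510 cm⁴.
By symmetry the centroid is at mid-width, x̄ = 10.5 cm.
All pieces are centred on the vertical centroidal axis, so I = ΣĪ (holes subtracted) = 6468.2 cm⁴.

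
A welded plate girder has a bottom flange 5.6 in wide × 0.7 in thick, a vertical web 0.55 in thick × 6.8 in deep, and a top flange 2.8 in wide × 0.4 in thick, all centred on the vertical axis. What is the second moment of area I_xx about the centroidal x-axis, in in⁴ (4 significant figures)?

Treat the section as a set of non-overlapping primitives; coordinates are from the bounding-box lower-left.
Bottom plate: 5.6 × 0.7, A = 3.92 in², y = 0.35 in, Ī = 0.160067 in⁴.
Web plate: 0.55 × 6.8, A = 3.74 in², y = 4.1 in, Ī = 14.4115 in⁴.
Top plate: 2.8 × 0.4, A = 1.12 in², y = 7.7 in, Ī = 0.0149333 in⁴.
Centroid: ȳ = ΣA·y / ΣA = 2.88497 in.
Transfer each piece to the centroidal x-axis using Ī + A·d² with d = y − 2.88497:
  bottom plate: d = -2.53497 in → contributes +25.3502 in⁴
  web plate: d = 1.21503 in → contributes +19.9329 in⁴
  top plate: d = 4.81503 in → contributes +25.9816 in⁴
Total I = 71.2647 in⁴.

I_xx ≈ 71.26 in⁴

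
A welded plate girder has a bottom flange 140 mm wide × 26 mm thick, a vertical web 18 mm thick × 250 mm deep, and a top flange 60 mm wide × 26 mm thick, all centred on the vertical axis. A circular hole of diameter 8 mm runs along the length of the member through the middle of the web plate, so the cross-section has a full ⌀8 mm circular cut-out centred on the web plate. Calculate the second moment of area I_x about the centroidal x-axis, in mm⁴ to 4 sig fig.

Treat the section as a set of non-overlapping primitives; coordinates are from the bounding-box lower-left.
Bottom plate: 140 × 26, A = 3 640 mm², y = 13 mm, Ī = 205 053 mm⁴.
Web plate: 18 × 250, A = 4 500 mm², y = 151 mm, Ī = 23 437 500 mm⁴.
Top plate: 60 × 26, A = 1 560 mm², y = 289 mm, Ī = 87 880 mm⁴.
Hole (subtracted): ⌀8, A = 50.2655 mm², y = 151 mm, Ī = 201.062 mm⁴.
Centroid: ȳ = ΣA·y / ΣA = 121.254 mm.
Transfer each piece to the centroidal x-axis using Ī + A·d² with d = y − 121.254:
  bottom plate: d = -108.254 mm → contributes +42 862 035 mm⁴
  web plate: d = 29.7459 mm → contributes +27 419 182 mm⁴
  top plate: d = 167.746 mm → contributes +43 984 230 mm⁴
  hole: d = 29.7459 mm → contributes −44676.9 mm⁴
Total I = 114 220 770 mm⁴.

I_x ≈ 1.142 × 10⁸ mm⁴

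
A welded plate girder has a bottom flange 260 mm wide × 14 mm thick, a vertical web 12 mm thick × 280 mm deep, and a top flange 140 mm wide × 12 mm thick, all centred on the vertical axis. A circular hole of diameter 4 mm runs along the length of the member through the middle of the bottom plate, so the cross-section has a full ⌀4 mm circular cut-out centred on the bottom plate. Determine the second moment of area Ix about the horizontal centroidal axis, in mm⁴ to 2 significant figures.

Ix ≈ 1.3 × 10⁸ mm⁴

Split into non-overlapping primitives; take the origin at the lower-left of the bounding box.
Bottom plate: 260 × 14, A = 3 640 mm², y = 7 mm, Ī = 59 453 mm⁴.
Web plate: 12 × 280, A = 3 360 mm², y = 154 mm, Ī = 21 952 000 mm⁴.
Top plate: 140 × 12, A = 1 680 mm², y = 300 mm, Ī = 20 160 mm⁴.
Hole (subtracted): ⌀4, A = 12.57 mm², y = 7 mm, Ī = 12.57 mm⁴.
Centroid: ȳ = ΣA·y / ΣA = 120.8 mm.
Transfer each piece to the horizontal centroidal axis using Ī + A·d² with d = y − 120.8:
  bottom plate: d = -113.8 mm → contributes +47 180 519 mm⁴
  web plate: d = 33.22 mm → contributes +25 660 520 mm⁴
  top plate: d = 179.2 mm → contributes +53 982 869 mm⁴
  hole: d = -113.8 mm → contributes −162 689 mm⁴
Total I = 126 661 220 mm⁴.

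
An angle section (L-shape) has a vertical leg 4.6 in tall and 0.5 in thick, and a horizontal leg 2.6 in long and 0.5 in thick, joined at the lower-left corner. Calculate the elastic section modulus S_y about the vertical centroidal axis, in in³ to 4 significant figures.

Split into non-overlapping primitives; take the origin at the lower-left of the bounding box.
Vertical leg: 0.5 × 4.6, A = 2.3 in², x = 0.25 in, Ī = 0.0479167 in⁴.
Horizontal leg (remainder): 2.1 × 0.5, A = 1.05 in², x = 1.55 in, Ī = 0.385875 in⁴.
Centroid: x̄ = ΣA·x / ΣA = 0.657463 in.
Transfer each piece to the vertical centroidal axis using Ī + A·d² with d = x − 0.657463:
  vertical leg: d = -0.407463 in → contributes +0.429776 in⁴
  horizontal leg (remainder): d = 0.892537 in → contributes +1.22233 in⁴
Total I = 1.65211 in⁴.
Extreme fibre distance c = 1.94254 in; S = I/c = 0.850488 in³.

S_y ≈ 0.8505 in³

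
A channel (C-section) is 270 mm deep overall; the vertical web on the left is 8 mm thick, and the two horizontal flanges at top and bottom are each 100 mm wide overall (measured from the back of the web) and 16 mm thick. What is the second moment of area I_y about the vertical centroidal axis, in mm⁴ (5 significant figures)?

I_y ≈ 5.2028 × 10⁶ mm⁴

Treat the section as a set of non-overlapping primitives; coordinates are from the bounding-box lower-left.
Web: 8 × 270, A = 2 160 mm², x = 4 mm, Ī = 11 520 mm⁴.
Top flange (beyond web): 92 × 16, A = 1 472 mm², x = 54 mm, Ī = 1 038 251 mm⁴.
Bottom flange (beyond web): 92 × 16, A = 1 472 mm², x = 54 mm, Ī = 1 038 251 mm⁴.
Centroid: x̄ = ΣA·x / ΣA = 32.84013 mm.
Transfer each piece to the vertical centroidal axis using Ī + A·d² with d = x − 32.84013:
  web: d = -28.84013 mm → contributes +1 808 106 mm⁴
  top flange (beyond web): d = 21.15987 mm → contributes +1 697 324 mm⁴
  bottom flange (beyond web): d = 21.15987 mm → contributes +1 697 324 mm⁴
Total I = 5 202 755 mm⁴.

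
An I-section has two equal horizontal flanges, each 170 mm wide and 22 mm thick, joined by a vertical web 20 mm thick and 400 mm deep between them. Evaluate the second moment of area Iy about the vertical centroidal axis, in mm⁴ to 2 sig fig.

Iy ≈ 1.8 × 10⁷ mm⁴

Decompose the section into non-overlapping parts with the origin at the bottom-left of its bounding rectangle.
Bottom flange: 170 × 22, A = 3 740 mm², x = 85 mm, Ī = 9 007 167 mm⁴.
Web: 20 × 400, A = 8 000 mm², x = 85 mm, Ī = 266 667 mm⁴.
Top flange: 170 × 22, A = 3 740 mm², x = 85 mm, Ī = 9 007 167 mm⁴.
By symmetry the centroid is at mid-width, x̄ = 85 mm.
All pieces are centred on the vertical centroidal axis, so I = ΣĪ = 18 281 000 mm⁴.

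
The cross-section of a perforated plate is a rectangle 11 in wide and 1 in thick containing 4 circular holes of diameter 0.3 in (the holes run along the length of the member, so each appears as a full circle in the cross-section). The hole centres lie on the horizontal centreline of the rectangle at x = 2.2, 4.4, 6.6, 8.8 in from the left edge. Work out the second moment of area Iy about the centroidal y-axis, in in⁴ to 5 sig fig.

Decompose the section into non-overlapping parts with the origin at the bottom-left of its bounding rectangle.
Plate: 11 × 1, A = 11 in², x = 5.5 in, Ī = 110.9167 in⁴.
Hole 1 (subtracted): ⌀0.3, A = 0.07068583 in², x = 2.2 in, Ī = 0.0003976078 in⁴.
Hole 2 (subtracted): ⌀0.3, A = 0.07068583 in², x = 4.4 in, Ī = 0.0003976078 in⁴.
Hole 3 (subtracted): ⌀0.3, A = 0.07068583 in², x = 6.6 in, Ī = 0.0003976078 in⁴.
Hole 4 (subtracted): ⌀0.3, A = 0.07068583 in², x = 8.8 in, Ī = 0.0003976078 in⁴.
By symmetry the centroid is at mid-width, x̄ = 5.5 in.
Transfer each piece to the centroidal y-axis using Ī + A·d² with d = x − 5.5:
  plate: d = 0 in → contributes +110.9167 in⁴
  hole 1: d = -3.3 in → contributes −0.7701663 in⁴
  hole 2: d = -1.1 in → contributes −0.08592747 in⁴
  hole 3: d = 1.1 in → contributes −0.08592747 in⁴
  hole 4: d = 3.3 in → contributes −0.7701663 in⁴
Total I = 109.2045 in⁴.

Iy ≈ 109.20 in⁴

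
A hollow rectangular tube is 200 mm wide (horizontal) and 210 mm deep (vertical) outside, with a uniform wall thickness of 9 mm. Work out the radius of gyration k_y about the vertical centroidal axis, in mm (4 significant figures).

k_y ≈ 78.56 mm

Decompose the section into non-overlapping parts with the origin at the bottom-left of its bounding rectangle.
Outer rectangle: 200 × 210, A = 42 000 mm², x = 100 mm, Ī = 140 000 000 mm⁴.
Inner void (subtracted): 182 × 192, A = 34 944 mm², x = 100 mm, Ī = 96 457 088 mm⁴.
By symmetry the centroid is at mid-width, x̄ = 100 mm.
All pieces are centred on the vertical centroidal axis, so I = ΣĪ (holes subtracted) = 43 542 912 mm⁴.
Radius of gyration: k = √(I/A) = √(43 542 912 / 7 056) = 78.556 mm.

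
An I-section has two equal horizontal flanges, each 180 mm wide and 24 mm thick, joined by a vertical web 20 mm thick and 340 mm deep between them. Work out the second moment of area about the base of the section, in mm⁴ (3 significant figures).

I_base ≈ 9.33 × 10⁸ mm⁴

Decompose the section into non-overlapping parts with the origin at the bottom-left of its bounding rectangle.
Bottom flange: 180 × 24, A = 4 320 mm², y = 12 mm, Ī = 207 360 mm⁴.
Web: 20 × 340, A = 6 800 mm², y = 194 mm, Ī = 65 506 667 mm⁴.
Top flange: 180 × 24, A = 4 320 mm², y = 376 mm, Ī = 207 360 mm⁴.
Transfer each piece to a horizontal axis along the bottom face using Ī + A·d² with d = y − 0:
  bottom flange: d = 12 mm → contributes +829 440 mm⁴
  web: d = 194 mm → contributes +321 431 467 mm⁴
  top flange: d = 376 mm → contributes +610 951 680 mm⁴
Total I = 933 212 587 mm⁴.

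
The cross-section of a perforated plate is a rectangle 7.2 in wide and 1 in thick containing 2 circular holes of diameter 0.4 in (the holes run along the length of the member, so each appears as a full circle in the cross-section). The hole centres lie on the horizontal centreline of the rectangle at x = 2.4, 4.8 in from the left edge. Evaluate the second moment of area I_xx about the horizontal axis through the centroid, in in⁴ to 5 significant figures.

I_xx ≈ 0.59749 in⁴

Decompose the section into non-overlapping parts with the origin at the bottom-left of its bounding rectangle.
Plate: 7.2 × 1, A = 7.2 in², y = 0.5 in, Ī = 0.6 in⁴.
Hole 1 (subtracted): ⌀0.4, A = 0.1256637 in², y = 0.5 in, Ī = 0.001256637 in⁴.
Hole 2 (subtracted): ⌀0.4, A = 0.1256637 in², y = 0.5 in, Ī = 0.001256637 in⁴.
By symmetry the centroid is at mid-height, ȳ = 0.5 in.
All pieces are centred on the horizontal axis through the centroid, so I = ΣĪ (holes subtracted) = 0.5974867 in⁴.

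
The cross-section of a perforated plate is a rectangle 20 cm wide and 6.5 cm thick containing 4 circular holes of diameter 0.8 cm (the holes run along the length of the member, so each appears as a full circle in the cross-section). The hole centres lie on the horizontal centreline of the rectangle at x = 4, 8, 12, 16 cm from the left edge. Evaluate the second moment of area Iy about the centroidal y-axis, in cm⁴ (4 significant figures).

Iy ≈ 4293 cm⁴

Split into non-overlapping primitives; take the origin at the lower-left of the bounding box.
Plate: 20 × 6.5, A = 130 cm², x = 10 cm, Ī = 4333.33 cm⁴.
Hole 1 (subtracted): ⌀0.8, A = 0.502655 cm², x = 4 cm, Ī = 0.0201062 cm⁴.
Hole 2 (subtracted): ⌀0.8, A = 0.502655 cm², x = 8 cm, Ī = 0.0201062 cm⁴.
Hole 3 (subtracted): ⌀0.8, A = 0.502655 cm², x = 12 cm, Ī = 0.0201062 cm⁴.
Hole 4 (subtracted): ⌀0.8, A = 0.502655 cm², x = 16 cm, Ī = 0.0201062 cm⁴.
By symmetry the centroid is at mid-width, x̄ = 10 cm.
Transfer each piece to the centroidal y-axis using Ī + A·d² with d = x − 10:
  plate: d = 0 cm → contributes +4333.33 cm⁴
  hole 1: d = -6 cm → contributes −18.1157 cm⁴
  hole 2: d = -2 cm → contributes −2.03073 cm⁴
  hole 3: d = 2 cm → contributes −2.03073 cm⁴
  hole 4: d = 6 cm → contributes −18.1157 cm⁴
Total I = 4293.04 cm⁴.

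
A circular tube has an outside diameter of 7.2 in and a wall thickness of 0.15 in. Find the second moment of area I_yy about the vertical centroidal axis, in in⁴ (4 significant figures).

I_yy ≈ 20.65 in⁴

Decompose the section into non-overlapping parts with the origin at the bottom-left of its bounding rectangle.
Outer circle: ⌀7.2, A = 40.715 in², x = 3.6 in, Ī = 131.917 in⁴.
Bore (subtracted): ⌀6.9, A = 37.3928 in², x = 3.6 in, Ī = 111.267 in⁴.
By symmetry the centroid is at mid-width, x̄ = 3.6 in.
All pieces are centred on the vertical centroidal axis, so I = ΣĪ (holes subtracted) = 20.6498 in⁴.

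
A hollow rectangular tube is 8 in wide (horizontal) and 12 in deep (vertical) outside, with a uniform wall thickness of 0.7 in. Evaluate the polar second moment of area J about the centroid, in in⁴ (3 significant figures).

J ≈ 755 in⁴

Decompose the section into non-overlapping parts with the origin at the bottom-left of its bounding rectangle.
Outer rectangle: 8 × 12, A = 96 in², y = 6 in, Ī = 1 152 in⁴.
Inner void (subtracted): 6.6 × 10.6, A = 69.96 in², y = 6 in, Ī = 655.06 in⁴.
By symmetry the centroid is at mid-height, ȳ = 6 in.
All pieces are centred on the centroidal x-axis, so I = ΣĪ (holes subtracted) = 496.94 in⁴.
Repeating about the centroidal y-axis gives I_y = 258.05 in⁴.
Polar second moment: J = I_x + I_y = 754.99 in⁴.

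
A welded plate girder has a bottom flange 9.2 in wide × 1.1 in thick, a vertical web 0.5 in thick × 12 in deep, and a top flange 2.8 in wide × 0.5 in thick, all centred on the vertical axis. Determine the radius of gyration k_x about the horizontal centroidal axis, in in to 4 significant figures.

k_x ≈ 4.614 in

Break the section into simple shapes (no overlaps), measuring from the bottom-left corner of the bounding box.
Bottom plate: 9.2 × 1.1, A = 10.12 in², y = 0.55 in, Ī = 1.02043 in⁴.
Web plate: 0.5 × 12, A = 6 in², y = 7.1 in, Ī = 72 in⁴.
Top plate: 2.8 × 0.5, A = 1.4 in², y = 13.35 in, Ī = 0.0291667 in⁴.
Centroid: ȳ = ΣA·y / ΣA = 3.81598 in.
Transfer each piece to the horizontal centroidal axis using Ī + A·d² with d = y − 3.81598:
  bottom plate: d = -3.26598 in → contributes +108.967 in⁴
  web plate: d = 3.28402 in → contributes +136.709 in⁴
  top plate: d = 9.53402 in → contributes +127.286 in⁴
Total I = 372.961 in⁴.
Radius of gyration: k = √(I/A) = √(372.961 / 17.52) = 4.61386 in.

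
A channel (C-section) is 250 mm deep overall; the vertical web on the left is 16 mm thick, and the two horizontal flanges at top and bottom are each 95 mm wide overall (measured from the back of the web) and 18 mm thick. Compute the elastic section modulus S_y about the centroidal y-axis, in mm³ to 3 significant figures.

S_y ≈ 7.90 × 10⁴ mm³

Decompose the section into non-overlapping parts with the origin at the bottom-left of its bounding rectangle.
Web: 16 × 250, A = 4 000 mm², x = 8 mm, Ī = 85 333 mm⁴.
Top flange (beyond web): 79 × 18, A = 1 422 mm², x = 55.5 mm, Ī = 739 559 mm⁴.
Bottom flange (beyond web): 79 × 18, A = 1 422 mm², x = 55.5 mm, Ī = 739 559 mm⁴.
Centroid: x̄ = ΣA·x / ΣA = 27.738 mm.
Transfer each piece to the centroidal y-axis using Ī + A·d² with d = x − 27.738:
  web: d = -19.738 mm → contributes +1 643 760 mm⁴
  top flange (beyond web): d = 27.762 mm → contributes +1 835 499 mm⁴
  bottom flange (beyond web): d = 27.762 mm → contributes +1 835 499 mm⁴
Total I = 5 314 757 mm⁴.
Extreme fibre distance c = 67.262 mm; S = I/c = 79 016 mm³.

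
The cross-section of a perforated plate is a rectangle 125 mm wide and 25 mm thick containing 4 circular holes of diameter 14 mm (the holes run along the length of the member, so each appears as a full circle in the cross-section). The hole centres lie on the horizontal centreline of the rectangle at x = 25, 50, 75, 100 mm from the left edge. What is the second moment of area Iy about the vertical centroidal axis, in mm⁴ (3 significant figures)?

Iy ≈ 3.58 × 10⁶ mm⁴

Decompose the section into non-overlapping parts with the origin at the bottom-left of its bounding rectangle.
Plate: 125 × 25, A = 3 125 mm², x = 62.5 mm, Ī = 4 069 010 mm⁴.
Hole 1 (subtracted): ⌀14, A = 153.94 mm², x = 25 mm, Ī = 1885.7 mm⁴.
Hole 2 (subtracted): ⌀14, A = 153.94 mm², x = 50 mm, Ī = 1885.7 mm⁴.
Hole 3 (subtracted): ⌀14, A = 153.94 mm², x = 75 mm, Ī = 1885.7 mm⁴.
Hole 4 (subtracted): ⌀14, A = 153.94 mm², x = 100 mm, Ī = 1885.7 mm⁴.
By symmetry the centroid is at mid-width, x̄ = 62.5 mm.
Transfer each piece to the vertical centroidal axis using Ī + A·d² with d = x − 62.5:
  plate: d = 0 mm → contributes +4 069 010 mm⁴
  hole 1: d = -37.5 mm → contributes −218 361 mm⁴
  hole 2: d = -12.5 mm → contributes −25 939 mm⁴
  hole 3: d = 12.5 mm → contributes −25 939 mm⁴
  hole 4: d = 37.5 mm → contributes −218 361 mm⁴
Total I = 3 580 411 mm⁴.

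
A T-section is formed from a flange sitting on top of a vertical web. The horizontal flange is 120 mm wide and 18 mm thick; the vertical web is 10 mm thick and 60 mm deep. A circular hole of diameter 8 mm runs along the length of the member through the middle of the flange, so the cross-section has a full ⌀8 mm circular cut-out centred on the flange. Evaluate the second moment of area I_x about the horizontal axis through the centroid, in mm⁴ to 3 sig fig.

I_x ≈ 9.49 × 10⁵ mm⁴

Split into non-overlapping primitives; take the origin at the lower-left of the bounding box.
Flange: 120 × 18, A = 2 160 mm², y = 69 mm, Ī = 58 320 mm⁴.
Web: 10 × 60, A = 600 mm², y = 30 mm, Ī = 180 000 mm⁴.
Hole (subtracted): ⌀8, A = 50.265 mm², y = 69 mm, Ī = 201.06 mm⁴.
Centroid: ȳ = ΣA·y / ΣA = 60.364 mm.
Transfer each piece to the horizontal axis through the centroid using Ī + A·d² with d = y − 60.364:
  flange: d = 8.6355 mm → contributes +219 396 mm⁴
  web: d = -30.364 mm → contributes +733 201 mm⁴
  hole: d = 8.6355 mm → contributes −3949.5 mm⁴
Total I = 948 647 mm⁴.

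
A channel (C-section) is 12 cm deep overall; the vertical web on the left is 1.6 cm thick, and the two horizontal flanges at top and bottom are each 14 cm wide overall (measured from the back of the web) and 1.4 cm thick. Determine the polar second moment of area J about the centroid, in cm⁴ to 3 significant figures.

J ≈ 2270 cm⁴

Break the section into simple shapes (no overlaps), measuring from the bottom-left corner of the bounding box.
Web: 1.6 × 12, A = 19.2 cm², y = 6 cm, Ī = 230.4 cm⁴.
Top flange (beyond web): 12.4 × 1.4, A = 17.36 cm², y = 11.3 cm, Ī = 2.8355 cm⁴.
Bottom flange (beyond web): 12.4 × 1.4, A = 17.36 cm², y = 0.7 cm, Ī = 2.8355 cm⁴.
By symmetry the centroid is at mid-height, ȳ = 6 cm.
Transfer each piece to the centroidal x-axis using Ī + A·d² with d = y − 6:
  web: d = 0 cm → contributes +230.4 cm⁴
  top flange (beyond web): d = 5.3 cm → contributes +490.48 cm⁴
  bottom flange (beyond web): d = -5.3 cm → contributes +490.48 cm⁴
Total I = 1211.4 cm⁴.
For the y-axis: x̄ = 5.3074 cm.
Repeating about the centroidal y-axis gives I_y = 1054.8 cm⁴.
Polar second moment: J = I_x + I_y = 2266.1 cm⁴.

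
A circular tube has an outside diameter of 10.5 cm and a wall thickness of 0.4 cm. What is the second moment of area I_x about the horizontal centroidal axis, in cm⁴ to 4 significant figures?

I_x ≈ 162.1 cm⁴

Break the section into simple shapes (no overlaps), measuring from the bottom-left corner of the bounding box.
Outer circle: ⌀10.5, A = 86.5901 cm², y = 5.25 cm, Ī = 596.66 cm⁴.
Bore (subtracted): ⌀9.7, A = 73.8981 cm², y = 5.25 cm, Ī = 434.567 cm⁴.
By symmetry the centroid is at mid-height, ȳ = 5.25 cm.
All pieces are centred on the horizontal centroidal axis, so I = ΣĪ (holes subtracted) = 162.093 cm⁴.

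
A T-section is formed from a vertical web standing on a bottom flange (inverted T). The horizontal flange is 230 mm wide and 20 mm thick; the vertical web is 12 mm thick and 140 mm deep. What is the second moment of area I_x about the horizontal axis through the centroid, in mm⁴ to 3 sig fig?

Break the section into simple shapes (no overlaps), measuring from the bottom-left corner of the bounding box.
Flange: 230 × 20, A = 4 600 mm², y = 10 mm, Ī = 153 333 mm⁴.
Web: 12 × 140, A = 1 680 mm², y = 90 mm, Ī = 2 744 000 mm⁴.
Centroid: ȳ = ΣA·y / ΣA = 31.401 mm.
Transfer each piece to the horizontal axis through the centroid using Ī + A·d² with d = y − 31.401:
  flange: d = -21.401 mm → contributes +2 260 200 mm⁴
  web: d = 58.599 mm → contributes +8 512 802 mm⁴
Total I = 10 773 002 mm⁴.

I_x ≈ 1.08 × 10⁷ mm⁴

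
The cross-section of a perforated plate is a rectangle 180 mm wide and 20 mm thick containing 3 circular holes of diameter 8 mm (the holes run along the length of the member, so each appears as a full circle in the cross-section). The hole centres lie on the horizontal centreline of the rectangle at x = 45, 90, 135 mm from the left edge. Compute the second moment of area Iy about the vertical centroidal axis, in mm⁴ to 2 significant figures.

Treat the section as a set of non-overlapping primitives; coordinates are from the bounding-box lower-left.
Plate: 180 × 20, A = 3 600 mm², x = 90 mm, Ī = 9 720 000 mm⁴.
Hole 1 (subtracted): ⌀8, A = 50.27 mm², x = 45 mm, Ī = 201.1 mm⁴.
Hole 2 (subtracted): ⌀8, A = 50.27 mm², x = 90 mm, Ī = 201.1 mm⁴.
Hole 3 (subtracted): ⌀8, A = 50.27 mm², x = 135 mm, Ī = 201.1 mm⁴.
By symmetry the centroid is at mid-width, x̄ = 90 mm.
Transfer each piece to the vertical centroidal axis using Ī + A·d² with d = x − 90:
  plate: d = 0 mm → contributes +9 720 000 mm⁴
  hole 1: d = -45 mm → contributes −101 989 mm⁴
  hole 2: d = 0 mm → contributes −201.1 mm⁴
  hole 3: d = 45 mm → contributes −101 989 mm⁴
Total I = 9 515 822 mm⁴.

Iy ≈ 9.5 × 10⁶ mm⁴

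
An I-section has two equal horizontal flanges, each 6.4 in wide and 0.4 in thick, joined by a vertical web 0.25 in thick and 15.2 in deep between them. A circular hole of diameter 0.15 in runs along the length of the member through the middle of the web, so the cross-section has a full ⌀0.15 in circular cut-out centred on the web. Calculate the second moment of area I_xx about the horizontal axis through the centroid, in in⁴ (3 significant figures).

Break the section into simple shapes (no overlaps), measuring from the bottom-left corner of the bounding box.
Bottom flange: 6.4 × 0.4, A = 2.56 in², y = 0.2 in, Ī = 0.034133 in⁴.
Web: 0.25 × 15.2, A = 3.8 in², y = 8 in, Ī = 73.163 in⁴.
Top flange: 6.4 × 0.4, A = 2.56 in², y = 15.8 in, Ī = 0.034133 in⁴.
Hole (subtracted): ⌀0.15, A = 0.017671 in², y = 8 in, Ī = 0.00002485 in⁴.
By symmetry the centroid is at mid-height, ȳ = 8 in.
Transfer each piece to the horizontal axis through the centroid using Ī + A·d² with d = y − 8:
  bottom flange: d = -7.8 in → contributes +155.78 in⁴
  web: d = 0 in → contributes +73.163 in⁴
  top flange: d = 7.8 in → contributes +155.78 in⁴
  hole: d = 0 in → contributes −0.00002485 in⁴
Total I = 384.73 in⁴.

I_xx ≈ 385 in⁴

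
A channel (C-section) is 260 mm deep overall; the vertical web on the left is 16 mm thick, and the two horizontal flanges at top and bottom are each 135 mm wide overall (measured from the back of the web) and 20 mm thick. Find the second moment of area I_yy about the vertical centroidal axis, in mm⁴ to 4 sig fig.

I_yy ≈ 1.582 × 10⁷ mm⁴

Break the section into simple shapes (no overlaps), measuring from the bottom-left corner of the bounding box.
Web: 16 × 260, A = 4 160 mm², x = 8 mm, Ī = 88746.7 mm⁴.
Top flange (beyond web): 119 × 20, A = 2 380 mm², x = 75.5 mm, Ī = 2 808 598 mm⁴.
Bottom flange (beyond web): 119 × 20, A = 2 380 mm², x = 75.5 mm, Ī = 2 808 598 mm⁴.
Centroid: x̄ = ΣA·x / ΣA = 44.0202 mm.
Transfer each piece to the vertical centroidal axis using Ī + A·d² with d = x − 44.0202:
  web: d = -36.0202 mm → contributes +5 486 152 mm⁴
  top flange (beyond web): d = 31.4798 mm → contributes +5 167 129 mm⁴
  bottom flange (beyond web): d = 31.4798 mm → contributes +5 167 129 mm⁴
Total I = 15 820 410 mm⁴.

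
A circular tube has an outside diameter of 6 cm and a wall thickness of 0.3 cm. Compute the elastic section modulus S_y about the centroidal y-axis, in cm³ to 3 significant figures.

S_y ≈ 7.29 cm³

Decompose the section into non-overlapping parts with the origin at the bottom-left of its bounding rectangle.
Outer circle: ⌀6, A = 28.274 cm², x = 3 cm, Ī = 63.617 cm⁴.
Bore (subtracted): ⌀5.4, A = 22.902 cm², x = 3 cm, Ī = 41.739 cm⁴.
By symmetry the centroid is at mid-width, x̄ = 3 cm.
All pieces are centred on the centroidal y-axis, so I = ΣĪ (holes subtracted) = 21.878 cm⁴.
Extreme fibre distance c = 3 cm; S = I/c = 7.2927 cm³.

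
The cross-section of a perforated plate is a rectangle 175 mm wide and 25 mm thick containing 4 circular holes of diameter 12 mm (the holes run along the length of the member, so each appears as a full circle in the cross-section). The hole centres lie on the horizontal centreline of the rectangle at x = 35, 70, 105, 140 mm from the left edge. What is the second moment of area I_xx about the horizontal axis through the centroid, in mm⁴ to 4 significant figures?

Break the section into simple shapes (no overlaps), measuring from the bottom-left corner of the bounding box.
Plate: 175 × 25, A = 4 375 mm², y = 12.5 mm, Ī = 227 865 mm⁴.
Hole 1 (subtracted): ⌀12, A = 113.097 mm², y = 12.5 mm, Ī = 1017.88 mm⁴.
Hole 2 (subtracted): ⌀12, A = 113.097 mm², y = 12.5 mm, Ī = 1017.88 mm⁴.
Hole 3 (subtracted): ⌀12, A = 113.097 mm², y = 12.5 mm, Ī = 1017.88 mm⁴.
Hole 4 (subtracted): ⌀12, A = 113.097 mm², y = 12.5 mm, Ī = 1017.88 mm⁴.
By symmetry the centroid is at mid-height, ȳ = 12.5 mm.
All pieces are centred on the horizontal axis through the centroid, so I = ΣĪ (holes subtracted) = 223 793 mm⁴.

I_xx ≈ 2.238 × 10⁵ mm⁴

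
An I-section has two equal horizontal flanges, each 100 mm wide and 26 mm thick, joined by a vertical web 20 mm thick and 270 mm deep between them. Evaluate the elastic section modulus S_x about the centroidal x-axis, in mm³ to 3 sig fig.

Split into non-overlapping primitives; take the origin at the lower-left of the bounding box.
Bottom flange: 100 × 26, A = 2 600 mm², y = 13 mm, Ī = 146 467 mm⁴.
Web: 20 × 270, A = 5 400 mm², y = 161 mm, Ī = 32 805 000 mm⁴.
Top flange: 100 × 26, A = 2 600 mm², y = 309 mm, Ī = 146 467 mm⁴.
By symmetry the centroid is at mid-height, ȳ = 161 mm.
Transfer each piece to the centroidal x-axis using Ī + A·d² with d = y − 161:
  bottom flange: d = -148 mm → contributes +57 096 867 mm⁴
  web: d = 0 mm → contributes +32 805 000 mm⁴
  top flange: d = 148 mm → contributes +57 096 867 mm⁴
Total I = 146 998 733 mm⁴.
Extreme fibre distance c = 161 mm; S = I/c = 913 036 mm³.

S_x ≈ 9.13 × 10⁵ mm³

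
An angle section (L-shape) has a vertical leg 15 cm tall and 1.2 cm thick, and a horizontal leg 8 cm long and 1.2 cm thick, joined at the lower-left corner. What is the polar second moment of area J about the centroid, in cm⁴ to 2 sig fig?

J ≈ 730 cm⁴

Decompose the section into non-overlapping parts with the origin at the bottom-left of its bounding rectangle.
Vertical leg: 1.2 × 15, A = 18 cm², y = 7.5 cm, Ī = 337.5 cm⁴.
Horizontal leg (remainder): 6.8 × 1.2, A = 8.16 cm², y = 0.6 cm, Ī = 0.9792 cm⁴.
Centroid: ȳ = ΣA·y / ΣA = 5.348 cm.
Transfer each piece to the centroidal x-axis using Ī + A·d² with d = y − 5.348:
  vertical leg: d = 2.152 cm → contributes +420.9 cm⁴
  horizontal leg (remainder): d = -4.748 cm → contributes +184.9 cm⁴
Total I = 605.8 cm⁴.
For the y-axis: x̄ = 1.848 cm.
Repeating about the centroidal y-axis gives I_y = 123.4 cm⁴.
Polar second moment: J = I_x + I_y = 729.2 cm⁴.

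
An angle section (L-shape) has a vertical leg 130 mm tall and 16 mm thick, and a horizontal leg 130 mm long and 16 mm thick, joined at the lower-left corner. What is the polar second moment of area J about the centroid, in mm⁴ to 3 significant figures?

Break the section into simple shapes (no overlaps), measuring from the bottom-left corner of the bounding box.
Vertical leg: 16 × 130, A = 2 080 mm², y = 65 mm, Ī = 2 929 333 mm⁴.
Horizontal leg (remainder): 114 × 16, A = 1 824 mm², y = 8 mm, Ī = 38 912 mm⁴.
Centroid: ȳ = ΣA·y / ΣA = 38.369 mm.
Transfer each piece to the centroidal x-axis using Ī + A·d² with d = y − 38.369:
  vertical leg: d = 26.631 mm → contributes +4 404 507 mm⁴
  horizontal leg (remainder): d = -30.369 mm → contributes +1 721 127 mm⁴
Total I = 6 125 634 mm⁴.
For the y-axis: x̄ = 38.369 mm.
Repeating about the centroidal y-axis gives I_y = 6 125 634 mm⁴.
Polar second moment: J = I_x + I_y = 12 251 268 mm⁴.

J ≈ 1.23 × 10⁷ mm⁴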